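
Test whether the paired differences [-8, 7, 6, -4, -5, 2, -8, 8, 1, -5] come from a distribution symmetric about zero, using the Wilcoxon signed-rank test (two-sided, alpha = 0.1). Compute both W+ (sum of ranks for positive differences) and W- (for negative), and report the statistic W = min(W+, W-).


Step 1: Drop any zero differences (none here) and take |d_i|.
|d| = [8, 7, 6, 4, 5, 2, 8, 8, 1, 5]
Step 2: Midrank |d_i| (ties get averaged ranks).
ranks: |8|->9, |7|->7, |6|->6, |4|->3, |5|->4.5, |2|->2, |8|->9, |8|->9, |1|->1, |5|->4.5
Step 3: Attach original signs; sum ranks with positive sign and with negative sign.
W+ = 7 + 6 + 2 + 9 + 1 = 25
W- = 9 + 3 + 4.5 + 9 + 4.5 = 30
(Check: W+ + W- = 55 should equal n(n+1)/2 = 55.)
Step 4: Test statistic W = min(W+, W-) = 25.
Step 5: Ties in |d|, so use the tie-corrected normal approximation.
        E[W] = n(n+1)/4 = 10*11/4 = 27.5.
        Tie groups: |d|=5 (t=2), |d|=8 (t=3); sum(t^3 - t) = 30.
        Var[W] = n(n+1)(2n+1)/24 - sum(t^3-t)/48 = 2310/24 - 30/48 = 95.625.
        z = (W - E[W]) / sqrt(Var[W]) = (25 - 27.5) / 9.7788 = -0.2557.
        Two-sided p = 2*Phi(z) = 0.798217.
Step 6: alpha = 0.1. fail to reject H0.

W+ = 25, W- = 30, W = min = 25, p = 0.798217, fail to reject H0.


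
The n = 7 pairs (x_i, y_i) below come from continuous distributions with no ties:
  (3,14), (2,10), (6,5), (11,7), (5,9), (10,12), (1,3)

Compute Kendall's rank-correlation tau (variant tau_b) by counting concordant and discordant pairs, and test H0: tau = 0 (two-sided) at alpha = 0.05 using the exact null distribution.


Step 1: Enumerate the 21 unordered pairs (i,j) with i<j and classify each by sign(x_j-x_i) * sign(y_j-y_i).
  (1,2):dx=-1,dy=-4->C; (1,3):dx=+3,dy=-9->D; (1,4):dx=+8,dy=-7->D; (1,5):dx=+2,dy=-5->D
  (1,6):dx=+7,dy=-2->D; (1,7):dx=-2,dy=-11->C; (2,3):dx=+4,dy=-5->D; (2,4):dx=+9,dy=-3->D
  (2,5):dx=+3,dy=-1->D; (2,6):dx=+8,dy=+2->C; (2,7):dx=-1,dy=-7->C; (3,4):dx=+5,dy=+2->C
  (3,5):dx=-1,dy=+4->D; (3,6):dx=+4,dy=+7->C; (3,7):dx=-5,dy=-2->C; (4,5):dx=-6,dy=+2->D
  (4,6):dx=-1,dy=+5->D; (4,7):dx=-10,dy=-4->C; (5,6):dx=+5,dy=+3->C; (5,7):dx=-4,dy=-6->C
  (6,7):dx=-9,dy=-9->C
Step 2: C = 11, D = 10, total pairs = 21.
Step 3: tau = (C - D)/(n(n-1)/2) = (11 - 10)/21 = 0.047619.
Step 4: Exact two-sided p-value (enumerate n! = 5040 permutations of y under H0): p = 1.000000.
Step 5: alpha = 0.05. fail to reject H0.

tau_b = 0.0476 (C=11, D=10), p = 1.000000, fail to reject H0.


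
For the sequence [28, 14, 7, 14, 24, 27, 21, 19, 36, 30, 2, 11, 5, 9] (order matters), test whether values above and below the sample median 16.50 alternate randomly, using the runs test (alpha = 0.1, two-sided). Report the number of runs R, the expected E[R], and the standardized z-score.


Step 1: Compute median = 16.50; label A = above, B = below.
Labels in order: ABBBAAAAAABBBB  (n_A = 7, n_B = 7)
Step 2: Count runs R = 4.
Step 3: Under H0 (random ordering), E[R] = 2*n_A*n_B/(n_A+n_B) + 1 = 2*7*7/14 + 1 = 8.0000.
        Var[R] = 2*n_A*n_B*(2*n_A*n_B - n_A - n_B) / ((n_A+n_B)^2 * (n_A+n_B-1)) = 8232/2548 = 3.2308.
        SD[R] = 1.7974.
Step 4: Continuity-corrected z = (R + 0.5 - E[R]) / SD[R] = (4 + 0.5 - 8.0000) / 1.7974 = -1.9472.
Step 5: Two-sided p-value via normal approximation = 2*(1 - Phi(|z|)) = 0.051508.
Step 6: alpha = 0.1. reject H0.

R = 4, z = -1.9472, p = 0.051508, reject H0.


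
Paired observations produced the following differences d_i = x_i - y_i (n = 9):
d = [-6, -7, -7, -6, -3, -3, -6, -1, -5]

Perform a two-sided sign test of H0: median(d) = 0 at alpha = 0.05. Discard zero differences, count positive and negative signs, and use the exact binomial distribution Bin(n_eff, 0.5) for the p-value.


Step 1: Discard zero differences. Original n = 9; n_eff = number of nonzero differences = 9.
Nonzero differences (with sign): -6, -7, -7, -6, -3, -3, -6, -1, -5
Step 2: Count signs: positive = 0, negative = 9.
Step 3: Under H0: P(positive) = 0.5, so the number of positives S ~ Bin(9, 0.5).
Step 4: Two-sided exact p-value = sum of Bin(9,0.5) probabilities at or below the observed probability = 0.003906.
Step 5: alpha = 0.05. reject H0.

n_eff = 9, pos = 0, neg = 9, p = 0.003906, reject H0.


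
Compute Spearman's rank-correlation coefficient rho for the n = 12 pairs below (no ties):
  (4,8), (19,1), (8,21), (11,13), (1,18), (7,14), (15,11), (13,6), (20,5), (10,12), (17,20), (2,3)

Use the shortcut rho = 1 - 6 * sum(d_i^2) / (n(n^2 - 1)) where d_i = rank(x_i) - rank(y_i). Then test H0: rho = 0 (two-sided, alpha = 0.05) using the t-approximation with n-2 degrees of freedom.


Step 1: Rank x and y separately (midranks; no ties here).
rank(x): 4->3, 19->11, 8->5, 11->7, 1->1, 7->4, 15->9, 13->8, 20->12, 10->6, 17->10, 2->2
rank(y): 8->5, 1->1, 21->12, 13->8, 18->10, 14->9, 11->6, 6->4, 5->3, 12->7, 20->11, 3->2
Step 2: d_i = R_x(i) - R_y(i); compute d_i^2.
  (3-5)^2=4, (11-1)^2=100, (5-12)^2=49, (7-8)^2=1, (1-10)^2=81, (4-9)^2=25, (9-6)^2=9, (8-4)^2=16, (12-3)^2=81, (6-7)^2=1, (10-11)^2=1, (2-2)^2=0
sum(d^2) = 368.
Step 3: rho = 1 - 6*368 / (12*(12^2 - 1)) = 1 - 2208/1716 = -0.286713.
Step 4: Under H0, t = rho * sqrt((n-2)/(1-rho^2)) = -0.9464 ~ t(10).
Step 5: Two-sided p-value from the t-distribution with 10 df = 0.366251.
Step 6: alpha = 0.05. fail to reject H0.

rho = -0.2867, p = 0.366251, fail to reject H0 at alpha = 0.05.


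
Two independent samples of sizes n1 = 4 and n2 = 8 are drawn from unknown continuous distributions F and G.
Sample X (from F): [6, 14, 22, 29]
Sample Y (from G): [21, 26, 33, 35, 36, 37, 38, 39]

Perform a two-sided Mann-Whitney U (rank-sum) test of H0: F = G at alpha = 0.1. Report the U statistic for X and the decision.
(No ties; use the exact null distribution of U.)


Step 1: Combine and sort all 12 observations; assign midranks.
sorted (value, group): (6,X), (14,X), (21,Y), (22,X), (26,Y), (29,X), (33,Y), (35,Y), (36,Y), (37,Y), (38,Y), (39,Y)
ranks: 6->1, 14->2, 21->3, 22->4, 26->5, 29->6, 33->7, 35->8, 36->9, 37->10, 38->11, 39->12
Step 2: Rank sum for X: R1 = 1 + 2 + 4 + 6 = 13.
Step 3: U_X = R1 - n1(n1+1)/2 = 13 - 4*5/2 = 13 - 10 = 3.
       U_Y = n1*n2 - U_X = 32 - 3 = 29.
Step 4: No ties, so the exact null distribution of U (based on enumerating the C(12,4) = 495 equally likely rank assignments) gives the two-sided p-value.
Step 5: p-value = 0.028283; compare to alpha = 0.1. reject H0.

U_X = 3, p = 0.028283, reject H0 at alpha = 0.1.


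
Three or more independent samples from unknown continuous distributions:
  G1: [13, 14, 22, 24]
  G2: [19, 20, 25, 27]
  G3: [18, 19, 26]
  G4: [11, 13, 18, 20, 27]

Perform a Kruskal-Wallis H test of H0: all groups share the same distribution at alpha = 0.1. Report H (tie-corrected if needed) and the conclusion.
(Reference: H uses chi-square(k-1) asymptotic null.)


Step 1: Combine all N = 16 observations and assign midranks.
sorted (value, group, rank): (11,G4,1), (13,G1,2.5), (13,G4,2.5), (14,G1,4), (18,G3,5.5), (18,G4,5.5), (19,G2,7.5), (19,G3,7.5), (20,G2,9.5), (20,G4,9.5), (22,G1,11), (24,G1,12), (25,G2,13), (26,G3,14), (27,G2,15.5), (27,G4,15.5)
Step 2: Sum ranks within each group.
R_1 = 29.5 (n_1 = 4)
R_2 = 45.5 (n_2 = 4)
R_3 = 27 (n_3 = 3)
R_4 = 34 (n_4 = 5)
Step 3: H = 12/(N(N+1)) * sum(R_i^2/n_i) - 3(N+1)
     = 12/(16*17) * (29.5^2/4 + 45.5^2/4 + 27^2/3 + 34^2/5) - 3*17
     = 0.044118 * 1209.33 - 51
     = 2.352574.
Step 4: Ties present; correction factor C = 1 - 30/(16^3 - 16) = 0.992647. Corrected H = 2.352574 / 0.992647 = 2.370000.
Step 5: Under H0, H ~ chi^2(3); p-value = 0.499244.
Step 6: alpha = 0.1. fail to reject H0.

H = 2.3700, df = 3, p = 0.499244, fail to reject H0.


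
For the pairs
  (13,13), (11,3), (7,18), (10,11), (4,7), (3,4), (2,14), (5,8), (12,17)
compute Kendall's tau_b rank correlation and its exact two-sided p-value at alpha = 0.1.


Step 1: Enumerate the 36 unordered pairs (i,j) with i<j and classify each by sign(x_j-x_i) * sign(y_j-y_i).
  (1,2):dx=-2,dy=-10->C; (1,3):dx=-6,dy=+5->D; (1,4):dx=-3,dy=-2->C; (1,5):dx=-9,dy=-6->C
  (1,6):dx=-10,dy=-9->C; (1,7):dx=-11,dy=+1->D; (1,8):dx=-8,dy=-5->C; (1,9):dx=-1,dy=+4->D
  (2,3):dx=-4,dy=+15->D; (2,4):dx=-1,dy=+8->D; (2,5):dx=-7,dy=+4->D; (2,6):dx=-8,dy=+1->D
  (2,7):dx=-9,dy=+11->D; (2,8):dx=-6,dy=+5->D; (2,9):dx=+1,dy=+14->C; (3,4):dx=+3,dy=-7->D
  (3,5):dx=-3,dy=-11->C; (3,6):dx=-4,dy=-14->C; (3,7):dx=-5,dy=-4->C; (3,8):dx=-2,dy=-10->C
  (3,9):dx=+5,dy=-1->D; (4,5):dx=-6,dy=-4->C; (4,6):dx=-7,dy=-7->C; (4,7):dx=-8,dy=+3->D
  (4,8):dx=-5,dy=-3->C; (4,9):dx=+2,dy=+6->C; (5,6):dx=-1,dy=-3->C; (5,7):dx=-2,dy=+7->D
  (5,8):dx=+1,dy=+1->C; (5,9):dx=+8,dy=+10->C; (6,7):dx=-1,dy=+10->D; (6,8):dx=+2,dy=+4->C
  (6,9):dx=+9,dy=+13->C; (7,8):dx=+3,dy=-6->D; (7,9):dx=+10,dy=+3->C; (8,9):dx=+7,dy=+9->C
Step 2: C = 21, D = 15, total pairs = 36.
Step 3: tau = (C - D)/(n(n-1)/2) = (21 - 15)/36 = 0.166667.
Step 4: Exact two-sided p-value (enumerate n! = 362880 permutations of y under H0): p = 0.612202.
Step 5: alpha = 0.1. fail to reject H0.

tau_b = 0.1667 (C=21, D=15), p = 0.612202, fail to reject H0.


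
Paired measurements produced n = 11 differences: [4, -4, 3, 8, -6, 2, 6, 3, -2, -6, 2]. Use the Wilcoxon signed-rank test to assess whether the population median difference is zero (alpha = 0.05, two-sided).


Step 1: Drop any zero differences (none here) and take |d_i|.
|d| = [4, 4, 3, 8, 6, 2, 6, 3, 2, 6, 2]
Step 2: Midrank |d_i| (ties get averaged ranks).
ranks: |4|->6.5, |4|->6.5, |3|->4.5, |8|->11, |6|->9, |2|->2, |6|->9, |3|->4.5, |2|->2, |6|->9, |2|->2
Step 3: Attach original signs; sum ranks with positive sign and with negative sign.
W+ = 6.5 + 4.5 + 11 + 2 + 9 + 4.5 + 2 = 39.5
W- = 6.5 + 9 + 2 + 9 = 26.5
(Check: W+ + W- = 66 should equal n(n+1)/2 = 66.)
Step 4: Test statistic W = min(W+, W-) = 26.5.
Step 5: Ties in |d|, so use the tie-corrected normal approximation.
        E[W] = n(n+1)/4 = 11*12/4 = 33.
        Tie groups: |d|=2 (t=3), |d|=3 (t=2), |d|=4 (t=2), |d|=6 (t=3); sum(t^3 - t) = 60.
        Var[W] = n(n+1)(2n+1)/24 - sum(t^3-t)/48 = 3036/24 - 60/48 = 125.25.
        z = (W - E[W]) / sqrt(Var[W]) = (26.5 - 33) / 11.1915 = -0.5808.
        Two-sided p = 2*Phi(z) = 0.561377.
Step 6: alpha = 0.05. fail to reject H0.

W+ = 39.5, W- = 26.5, W = min = 26.5, p = 0.561377, fail to reject H0.


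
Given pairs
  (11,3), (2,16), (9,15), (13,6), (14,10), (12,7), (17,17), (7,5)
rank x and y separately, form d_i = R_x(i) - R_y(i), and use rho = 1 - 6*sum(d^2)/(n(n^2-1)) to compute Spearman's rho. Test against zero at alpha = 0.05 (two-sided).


Step 1: Rank x and y separately (midranks; no ties here).
rank(x): 11->4, 2->1, 9->3, 13->6, 14->7, 12->5, 17->8, 7->2
rank(y): 3->1, 16->7, 15->6, 6->3, 10->5, 7->4, 17->8, 5->2
Step 2: d_i = R_x(i) - R_y(i); compute d_i^2.
  (4-1)^2=9, (1-7)^2=36, (3-6)^2=9, (6-3)^2=9, (7-5)^2=4, (5-4)^2=1, (8-8)^2=0, (2-2)^2=0
sum(d^2) = 68.
Step 3: rho = 1 - 6*68 / (8*(8^2 - 1)) = 1 - 408/504 = 0.190476.
Step 4: Under H0, t = rho * sqrt((n-2)/(1-rho^2)) = 0.4753 ~ t(6).
Step 5: Two-sided p-value from the t-distribution with 6 df = 0.651401.
Step 6: alpha = 0.05. fail to reject H0.

rho = 0.1905, p = 0.651401, fail to reject H0 at alpha = 0.05.


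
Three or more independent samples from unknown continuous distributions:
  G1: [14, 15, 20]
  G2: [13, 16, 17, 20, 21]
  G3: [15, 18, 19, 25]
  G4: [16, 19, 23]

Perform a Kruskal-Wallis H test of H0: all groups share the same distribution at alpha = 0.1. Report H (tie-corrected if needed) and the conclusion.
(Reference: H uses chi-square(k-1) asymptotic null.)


Step 1: Combine all N = 15 observations and assign midranks.
sorted (value, group, rank): (13,G2,1), (14,G1,2), (15,G1,3.5), (15,G3,3.5), (16,G2,5.5), (16,G4,5.5), (17,G2,7), (18,G3,8), (19,G3,9.5), (19,G4,9.5), (20,G1,11.5), (20,G2,11.5), (21,G2,13), (23,G4,14), (25,G3,15)
Step 2: Sum ranks within each group.
R_1 = 17 (n_1 = 3)
R_2 = 38 (n_2 = 5)
R_3 = 36 (n_3 = 4)
R_4 = 29 (n_4 = 3)
Step 3: H = 12/(N(N+1)) * sum(R_i^2/n_i) - 3(N+1)
     = 12/(15*16) * (17^2/3 + 38^2/5 + 36^2/4 + 29^2/3) - 3*16
     = 0.050000 * 989.467 - 48
     = 1.473333.
Step 4: Ties present; correction factor C = 1 - 24/(15^3 - 15) = 0.992857. Corrected H = 1.473333 / 0.992857 = 1.483933.
Step 5: Under H0, H ~ chi^2(3); p-value = 0.685984.
Step 6: alpha = 0.1. fail to reject H0.

H = 1.4839, df = 3, p = 0.685984, fail to reject H0.


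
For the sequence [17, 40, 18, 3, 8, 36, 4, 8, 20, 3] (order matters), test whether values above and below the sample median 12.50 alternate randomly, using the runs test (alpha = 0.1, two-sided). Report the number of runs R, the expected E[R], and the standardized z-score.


Step 1: Compute median = 12.50; label A = above, B = below.
Labels in order: AAABBABBAB  (n_A = 5, n_B = 5)
Step 2: Count runs R = 6.
Step 3: Under H0 (random ordering), E[R] = 2*n_A*n_B/(n_A+n_B) + 1 = 2*5*5/10 + 1 = 6.0000.
        Var[R] = 2*n_A*n_B*(2*n_A*n_B - n_A - n_B) / ((n_A+n_B)^2 * (n_A+n_B-1)) = 2000/900 = 2.2222.
        SD[R] = 1.4907.
Step 4: R = E[R], so z = 0 with no continuity correction.
Step 5: Two-sided p-value via normal approximation = 2*(1 - Phi(|z|)) = 1.000000.
Step 6: alpha = 0.1. fail to reject H0.

R = 6, z = 0.0000, p = 1.000000, fail to reject H0.


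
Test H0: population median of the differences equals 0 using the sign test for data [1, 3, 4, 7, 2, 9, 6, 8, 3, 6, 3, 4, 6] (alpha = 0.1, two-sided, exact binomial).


Step 1: Discard zero differences. Original n = 13; n_eff = number of nonzero differences = 13.
Nonzero differences (with sign): +1, +3, +4, +7, +2, +9, +6, +8, +3, +6, +3, +4, +6
Step 2: Count signs: positive = 13, negative = 0.
Step 3: Under H0: P(positive) = 0.5, so the number of positives S ~ Bin(13, 0.5).
Step 4: Two-sided exact p-value = sum of Bin(13,0.5) probabilities at or below the observed probability = 0.000244.
Step 5: alpha = 0.1. reject H0.

n_eff = 13, pos = 13, neg = 0, p = 0.000244, reject H0.


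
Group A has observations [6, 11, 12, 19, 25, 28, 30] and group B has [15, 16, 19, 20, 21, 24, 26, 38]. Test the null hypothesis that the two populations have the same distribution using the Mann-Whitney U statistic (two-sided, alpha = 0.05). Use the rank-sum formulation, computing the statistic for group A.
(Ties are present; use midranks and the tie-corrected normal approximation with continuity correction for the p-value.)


Step 1: Combine and sort all 15 observations; assign midranks.
sorted (value, group): (6,X), (11,X), (12,X), (15,Y), (16,Y), (19,X), (19,Y), (20,Y), (21,Y), (24,Y), (25,X), (26,Y), (28,X), (30,X), (38,Y)
ranks: 6->1, 11->2, 12->3, 15->4, 16->5, 19->6.5, 19->6.5, 20->8, 21->9, 24->10, 25->11, 26->12, 28->13, 30->14, 38->15
Step 2: Rank sum for X: R1 = 1 + 2 + 3 + 6.5 + 11 + 13 + 14 = 50.5.
Step 3: U_X = R1 - n1(n1+1)/2 = 50.5 - 7*8/2 = 50.5 - 28 = 22.5.
       U_Y = n1*n2 - U_X = 56 - 22.5 = 33.5.
Step 4: Ties are present, so use the tie-corrected normal approximation (with continuity correction) for the p-value.
Step 5: p-value = 0.562485; compare to alpha = 0.05. fail to reject H0.

U_X = 22.5, p = 0.562485, fail to reject H0 at alpha = 0.05.


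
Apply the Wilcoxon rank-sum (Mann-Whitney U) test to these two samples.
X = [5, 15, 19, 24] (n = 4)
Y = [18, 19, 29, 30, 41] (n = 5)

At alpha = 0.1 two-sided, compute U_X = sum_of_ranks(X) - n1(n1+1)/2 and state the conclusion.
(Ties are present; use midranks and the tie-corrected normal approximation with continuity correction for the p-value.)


Step 1: Combine and sort all 9 observations; assign midranks.
sorted (value, group): (5,X), (15,X), (18,Y), (19,X), (19,Y), (24,X), (29,Y), (30,Y), (41,Y)
ranks: 5->1, 15->2, 18->3, 19->4.5, 19->4.5, 24->6, 29->7, 30->8, 41->9
Step 2: Rank sum for X: R1 = 1 + 2 + 4.5 + 6 = 13.5.
Step 3: U_X = R1 - n1(n1+1)/2 = 13.5 - 4*5/2 = 13.5 - 10 = 3.5.
       U_Y = n1*n2 - U_X = 20 - 3.5 = 16.5.
Step 4: Ties are present, so use the tie-corrected normal approximation (with continuity correction) for the p-value.
Step 5: p-value = 0.139983; compare to alpha = 0.1. fail to reject H0.

U_X = 3.5, p = 0.139983, fail to reject H0 at alpha = 0.1.


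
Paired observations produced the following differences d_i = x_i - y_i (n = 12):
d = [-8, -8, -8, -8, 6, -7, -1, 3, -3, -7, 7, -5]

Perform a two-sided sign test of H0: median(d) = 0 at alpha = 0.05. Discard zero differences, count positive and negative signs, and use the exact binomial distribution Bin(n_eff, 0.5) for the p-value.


Step 1: Discard zero differences. Original n = 12; n_eff = number of nonzero differences = 12.
Nonzero differences (with sign): -8, -8, -8, -8, +6, -7, -1, +3, -3, -7, +7, -5
Step 2: Count signs: positive = 3, negative = 9.
Step 3: Under H0: P(positive) = 0.5, so the number of positives S ~ Bin(12, 0.5).
Step 4: Two-sided exact p-value = sum of Bin(12,0.5) probabilities at or below the observed probability = 0.145996.
Step 5: alpha = 0.05. fail to reject H0.

n_eff = 12, pos = 3, neg = 9, p = 0.145996, fail to reject H0.


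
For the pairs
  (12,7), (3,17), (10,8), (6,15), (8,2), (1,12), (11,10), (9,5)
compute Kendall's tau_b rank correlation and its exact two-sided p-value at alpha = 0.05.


Step 1: Enumerate the 28 unordered pairs (i,j) with i<j and classify each by sign(x_j-x_i) * sign(y_j-y_i).
  (1,2):dx=-9,dy=+10->D; (1,3):dx=-2,dy=+1->D; (1,4):dx=-6,dy=+8->D; (1,5):dx=-4,dy=-5->C
  (1,6):dx=-11,dy=+5->D; (1,7):dx=-1,dy=+3->D; (1,8):dx=-3,dy=-2->C; (2,3):dx=+7,dy=-9->D
  (2,4):dx=+3,dy=-2->D; (2,5):dx=+5,dy=-15->D; (2,6):dx=-2,dy=-5->C; (2,7):dx=+8,dy=-7->D
  (2,8):dx=+6,dy=-12->D; (3,4):dx=-4,dy=+7->D; (3,5):dx=-2,dy=-6->C; (3,6):dx=-9,dy=+4->D
  (3,7):dx=+1,dy=+2->C; (3,8):dx=-1,dy=-3->C; (4,5):dx=+2,dy=-13->D; (4,6):dx=-5,dy=-3->C
  (4,7):dx=+5,dy=-5->D; (4,8):dx=+3,dy=-10->D; (5,6):dx=-7,dy=+10->D; (5,7):dx=+3,dy=+8->C
  (5,8):dx=+1,dy=+3->C; (6,7):dx=+10,dy=-2->D; (6,8):dx=+8,dy=-7->D; (7,8):dx=-2,dy=-5->C
Step 2: C = 10, D = 18, total pairs = 28.
Step 3: tau = (C - D)/(n(n-1)/2) = (10 - 18)/28 = -0.285714.
Step 4: Exact two-sided p-value (enumerate n! = 40320 permutations of y under H0): p = 0.398760.
Step 5: alpha = 0.05. fail to reject H0.

tau_b = -0.2857 (C=10, D=18), p = 0.398760, fail to reject H0.


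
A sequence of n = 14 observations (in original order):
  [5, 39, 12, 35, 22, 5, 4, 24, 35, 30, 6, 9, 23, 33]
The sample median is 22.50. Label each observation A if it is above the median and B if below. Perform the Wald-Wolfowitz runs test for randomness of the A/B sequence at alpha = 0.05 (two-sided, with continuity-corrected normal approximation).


Step 1: Compute median = 22.50; label A = above, B = below.
Labels in order: BABABBBAAABBAA  (n_A = 7, n_B = 7)
Step 2: Count runs R = 8.
Step 3: Under H0 (random ordering), E[R] = 2*n_A*n_B/(n_A+n_B) + 1 = 2*7*7/14 + 1 = 8.0000.
        Var[R] = 2*n_A*n_B*(2*n_A*n_B - n_A - n_B) / ((n_A+n_B)^2 * (n_A+n_B-1)) = 8232/2548 = 3.2308.
        SD[R] = 1.7974.
Step 4: R = E[R], so z = 0 with no continuity correction.
Step 5: Two-sided p-value via normal approximation = 2*(1 - Phi(|z|)) = 1.000000.
Step 6: alpha = 0.05. fail to reject H0.

R = 8, z = 0.0000, p = 1.000000, fail to reject H0.


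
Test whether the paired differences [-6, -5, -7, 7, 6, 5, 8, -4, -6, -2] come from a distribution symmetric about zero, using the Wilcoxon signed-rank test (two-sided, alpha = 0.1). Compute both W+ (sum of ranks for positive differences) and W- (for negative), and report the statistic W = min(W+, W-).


Step 1: Drop any zero differences (none here) and take |d_i|.
|d| = [6, 5, 7, 7, 6, 5, 8, 4, 6, 2]
Step 2: Midrank |d_i| (ties get averaged ranks).
ranks: |6|->6, |5|->3.5, |7|->8.5, |7|->8.5, |6|->6, |5|->3.5, |8|->10, |4|->2, |6|->6, |2|->1
Step 3: Attach original signs; sum ranks with positive sign and with negative sign.
W+ = 8.5 + 6 + 3.5 + 10 = 28
W- = 6 + 3.5 + 8.5 + 2 + 6 + 1 = 27
(Check: W+ + W- = 55 should equal n(n+1)/2 = 55.)
Step 4: Test statistic W = min(W+, W-) = 27.
Step 5: Ties in |d|, so use the tie-corrected normal approximation.
        E[W] = n(n+1)/4 = 10*11/4 = 27.5.
        Tie groups: |d|=5 (t=2), |d|=6 (t=3), |d|=7 (t=2); sum(t^3 - t) = 36.
        Var[W] = n(n+1)(2n+1)/24 - sum(t^3-t)/48 = 2310/24 - 36/48 = 95.5.
        z = (W - E[W]) / sqrt(Var[W]) = (27 - 27.5) / 9.7724 = -0.0512.
        Two-sided p = 2*Phi(z) = 0.959194.
Step 6: alpha = 0.1. fail to reject H0.

W+ = 28, W- = 27, W = min = 27, p = 0.959194, fail to reject H0.


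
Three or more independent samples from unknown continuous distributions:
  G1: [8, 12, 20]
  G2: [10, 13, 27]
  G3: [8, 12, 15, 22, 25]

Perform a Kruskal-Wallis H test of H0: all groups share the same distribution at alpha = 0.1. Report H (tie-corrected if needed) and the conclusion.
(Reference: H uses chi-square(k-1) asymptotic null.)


Step 1: Combine all N = 11 observations and assign midranks.
sorted (value, group, rank): (8,G1,1.5), (8,G3,1.5), (10,G2,3), (12,G1,4.5), (12,G3,4.5), (13,G2,6), (15,G3,7), (20,G1,8), (22,G3,9), (25,G3,10), (27,G2,11)
Step 2: Sum ranks within each group.
R_1 = 14 (n_1 = 3)
R_2 = 20 (n_2 = 3)
R_3 = 32 (n_3 = 5)
Step 3: H = 12/(N(N+1)) * sum(R_i^2/n_i) - 3(N+1)
     = 12/(11*12) * (14^2/3 + 20^2/3 + 32^2/5) - 3*12
     = 0.090909 * 403.467 - 36
     = 0.678788.
Step 4: Ties present; correction factor C = 1 - 12/(11^3 - 11) = 0.990909. Corrected H = 0.678788 / 0.990909 = 0.685015.
Step 5: Under H0, H ~ chi^2(2); p-value = 0.709988.
Step 6: alpha = 0.1. fail to reject H0.

H = 0.6850, df = 2, p = 0.709988, fail to reject H0.


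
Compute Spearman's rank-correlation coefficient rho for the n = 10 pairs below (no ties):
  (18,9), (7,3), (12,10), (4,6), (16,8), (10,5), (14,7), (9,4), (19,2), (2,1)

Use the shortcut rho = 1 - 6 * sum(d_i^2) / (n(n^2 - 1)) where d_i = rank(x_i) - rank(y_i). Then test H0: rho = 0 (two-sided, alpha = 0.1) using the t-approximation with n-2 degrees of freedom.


Step 1: Rank x and y separately (midranks; no ties here).
rank(x): 18->9, 7->3, 12->6, 4->2, 16->8, 10->5, 14->7, 9->4, 19->10, 2->1
rank(y): 9->9, 3->3, 10->10, 6->6, 8->8, 5->5, 7->7, 4->4, 2->2, 1->1
Step 2: d_i = R_x(i) - R_y(i); compute d_i^2.
  (9-9)^2=0, (3-3)^2=0, (6-10)^2=16, (2-6)^2=16, (8-8)^2=0, (5-5)^2=0, (7-7)^2=0, (4-4)^2=0, (10-2)^2=64, (1-1)^2=0
sum(d^2) = 96.
Step 3: rho = 1 - 6*96 / (10*(10^2 - 1)) = 1 - 576/990 = 0.418182.
Step 4: Under H0, t = rho * sqrt((n-2)/(1-rho^2)) = 1.3021 ~ t(8).
Step 5: Two-sided p-value from the t-distribution with 8 df = 0.229113.
Step 6: alpha = 0.1. fail to reject H0.

rho = 0.4182, p = 0.229113, fail to reject H0 at alpha = 0.1.


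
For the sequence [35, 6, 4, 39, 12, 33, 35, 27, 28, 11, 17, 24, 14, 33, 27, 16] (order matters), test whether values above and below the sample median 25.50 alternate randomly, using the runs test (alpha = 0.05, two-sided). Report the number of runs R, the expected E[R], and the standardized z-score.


Step 1: Compute median = 25.50; label A = above, B = below.
Labels in order: ABBABAAAABBBBAAB  (n_A = 8, n_B = 8)
Step 2: Count runs R = 8.
Step 3: Under H0 (random ordering), E[R] = 2*n_A*n_B/(n_A+n_B) + 1 = 2*8*8/16 + 1 = 9.0000.
        Var[R] = 2*n_A*n_B*(2*n_A*n_B - n_A - n_B) / ((n_A+n_B)^2 * (n_A+n_B-1)) = 14336/3840 = 3.7333.
        SD[R] = 1.9322.
Step 4: Continuity-corrected z = (R + 0.5 - E[R]) / SD[R] = (8 + 0.5 - 9.0000) / 1.9322 = -0.2588.
Step 5: Two-sided p-value via normal approximation = 2*(1 - Phi(|z|)) = 0.795809.
Step 6: alpha = 0.05. fail to reject H0.

R = 8, z = -0.2588, p = 0.795809, fail to reject H0.


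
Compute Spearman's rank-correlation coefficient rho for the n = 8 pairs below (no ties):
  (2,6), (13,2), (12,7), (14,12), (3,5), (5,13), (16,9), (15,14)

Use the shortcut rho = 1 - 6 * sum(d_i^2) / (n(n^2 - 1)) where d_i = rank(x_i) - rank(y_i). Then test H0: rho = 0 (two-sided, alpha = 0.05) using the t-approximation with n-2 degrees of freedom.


Step 1: Rank x and y separately (midranks; no ties here).
rank(x): 2->1, 13->5, 12->4, 14->6, 3->2, 5->3, 16->8, 15->7
rank(y): 6->3, 2->1, 7->4, 12->6, 5->2, 13->7, 9->5, 14->8
Step 2: d_i = R_x(i) - R_y(i); compute d_i^2.
  (1-3)^2=4, (5-1)^2=16, (4-4)^2=0, (6-6)^2=0, (2-2)^2=0, (3-7)^2=16, (8-5)^2=9, (7-8)^2=1
sum(d^2) = 46.
Step 3: rho = 1 - 6*46 / (8*(8^2 - 1)) = 1 - 276/504 = 0.452381.
Step 4: Under H0, t = rho * sqrt((n-2)/(1-rho^2)) = 1.2425 ~ t(6).
Step 5: Two-sided p-value from the t-distribution with 6 df = 0.260405.
Step 6: alpha = 0.05. fail to reject H0.

rho = 0.4524, p = 0.260405, fail to reject H0 at alpha = 0.05.


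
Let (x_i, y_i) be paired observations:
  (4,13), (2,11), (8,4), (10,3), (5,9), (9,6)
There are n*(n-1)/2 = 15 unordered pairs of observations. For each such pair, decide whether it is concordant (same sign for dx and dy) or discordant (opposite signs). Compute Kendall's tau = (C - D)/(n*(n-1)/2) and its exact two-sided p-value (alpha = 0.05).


Step 1: Enumerate the 15 unordered pairs (i,j) with i<j and classify each by sign(x_j-x_i) * sign(y_j-y_i).
  (1,2):dx=-2,dy=-2->C; (1,3):dx=+4,dy=-9->D; (1,4):dx=+6,dy=-10->D; (1,5):dx=+1,dy=-4->D
  (1,6):dx=+5,dy=-7->D; (2,3):dx=+6,dy=-7->D; (2,4):dx=+8,dy=-8->D; (2,5):dx=+3,dy=-2->D
  (2,6):dx=+7,dy=-5->D; (3,4):dx=+2,dy=-1->D; (3,5):dx=-3,dy=+5->D; (3,6):dx=+1,dy=+2->C
  (4,5):dx=-5,dy=+6->D; (4,6):dx=-1,dy=+3->D; (5,6):dx=+4,dy=-3->D
Step 2: C = 2, D = 13, total pairs = 15.
Step 3: tau = (C - D)/(n(n-1)/2) = (2 - 13)/15 = -0.733333.
Step 4: Exact two-sided p-value (enumerate n! = 720 permutations of y under H0): p = 0.055556.
Step 5: alpha = 0.05. fail to reject H0.

tau_b = -0.7333 (C=2, D=13), p = 0.055556, fail to reject H0.


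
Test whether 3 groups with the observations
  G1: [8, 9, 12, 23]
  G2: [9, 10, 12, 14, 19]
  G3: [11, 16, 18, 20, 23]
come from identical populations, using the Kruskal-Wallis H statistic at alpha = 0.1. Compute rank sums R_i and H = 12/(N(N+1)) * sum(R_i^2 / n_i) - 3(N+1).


Step 1: Combine all N = 14 observations and assign midranks.
sorted (value, group, rank): (8,G1,1), (9,G1,2.5), (9,G2,2.5), (10,G2,4), (11,G3,5), (12,G1,6.5), (12,G2,6.5), (14,G2,8), (16,G3,9), (18,G3,10), (19,G2,11), (20,G3,12), (23,G1,13.5), (23,G3,13.5)
Step 2: Sum ranks within each group.
R_1 = 23.5 (n_1 = 4)
R_2 = 32 (n_2 = 5)
R_3 = 49.5 (n_3 = 5)
Step 3: H = 12/(N(N+1)) * sum(R_i^2/n_i) - 3(N+1)
     = 12/(14*15) * (23.5^2/4 + 32^2/5 + 49.5^2/5) - 3*15
     = 0.057143 * 832.913 - 45
     = 2.595000.
Step 4: Ties present; correction factor C = 1 - 18/(14^3 - 14) = 0.993407. Corrected H = 2.595000 / 0.993407 = 2.612223.
Step 5: Under H0, H ~ chi^2(2); p-value = 0.270871.
Step 6: alpha = 0.1. fail to reject H0.

H = 2.6122, df = 2, p = 0.270871, fail to reject H0.


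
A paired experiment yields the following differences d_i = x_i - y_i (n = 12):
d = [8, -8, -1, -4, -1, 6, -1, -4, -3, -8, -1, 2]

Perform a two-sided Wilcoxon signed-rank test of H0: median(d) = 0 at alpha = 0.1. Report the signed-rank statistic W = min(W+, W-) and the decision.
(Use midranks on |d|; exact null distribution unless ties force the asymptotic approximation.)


Step 1: Drop any zero differences (none here) and take |d_i|.
|d| = [8, 8, 1, 4, 1, 6, 1, 4, 3, 8, 1, 2]
Step 2: Midrank |d_i| (ties get averaged ranks).
ranks: |8|->11, |8|->11, |1|->2.5, |4|->7.5, |1|->2.5, |6|->9, |1|->2.5, |4|->7.5, |3|->6, |8|->11, |1|->2.5, |2|->5
Step 3: Attach original signs; sum ranks with positive sign and with negative sign.
W+ = 11 + 9 + 5 = 25
W- = 11 + 2.5 + 7.5 + 2.5 + 2.5 + 7.5 + 6 + 11 + 2.5 = 53
(Check: W+ + W- = 78 should equal n(n+1)/2 = 78.)
Step 4: Test statistic W = min(W+, W-) = 25.
Step 5: Ties in |d|, so use the tie-corrected normal approximation.
        E[W] = n(n+1)/4 = 12*13/4 = 39.
        Tie groups: |d|=1 (t=4), |d|=4 (t=2), |d|=8 (t=3); sum(t^3 - t) = 90.
        Var[W] = n(n+1)(2n+1)/24 - sum(t^3-t)/48 = 3900/24 - 90/48 = 160.625.
        z = (W - E[W]) / sqrt(Var[W]) = (25 - 39) / 12.6738 = -1.1046.
        Two-sided p = 2*Phi(z) = 0.269315.
Step 6: alpha = 0.1. fail to reject H0.

W+ = 25, W- = 53, W = min = 25, p = 0.269315, fail to reject H0.


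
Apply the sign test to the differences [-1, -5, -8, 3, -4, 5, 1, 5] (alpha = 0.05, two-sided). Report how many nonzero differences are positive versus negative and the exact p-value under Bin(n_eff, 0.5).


Step 1: Discard zero differences. Original n = 8; n_eff = number of nonzero differences = 8.
Nonzero differences (with sign): -1, -5, -8, +3, -4, +5, +1, +5
Step 2: Count signs: positive = 4, negative = 4.
Step 3: Under H0: P(positive) = 0.5, so the number of positives S ~ Bin(8, 0.5).
Step 4: Two-sided exact p-value = sum of Bin(8,0.5) probabilities at or below the observed probability = 1.000000.
Step 5: alpha = 0.05. fail to reject H0.

n_eff = 8, pos = 4, neg = 4, p = 1.000000, fail to reject H0.


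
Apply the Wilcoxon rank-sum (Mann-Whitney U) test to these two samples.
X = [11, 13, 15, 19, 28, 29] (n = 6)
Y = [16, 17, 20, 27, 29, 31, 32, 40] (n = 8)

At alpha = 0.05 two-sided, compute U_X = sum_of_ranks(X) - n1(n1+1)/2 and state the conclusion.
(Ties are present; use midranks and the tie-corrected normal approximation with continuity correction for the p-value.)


Step 1: Combine and sort all 14 observations; assign midranks.
sorted (value, group): (11,X), (13,X), (15,X), (16,Y), (17,Y), (19,X), (20,Y), (27,Y), (28,X), (29,X), (29,Y), (31,Y), (32,Y), (40,Y)
ranks: 11->1, 13->2, 15->3, 16->4, 17->5, 19->6, 20->7, 27->8, 28->9, 29->10.5, 29->10.5, 31->12, 32->13, 40->14
Step 2: Rank sum for X: R1 = 1 + 2 + 3 + 6 + 9 + 10.5 = 31.5.
Step 3: U_X = R1 - n1(n1+1)/2 = 31.5 - 6*7/2 = 31.5 - 21 = 10.5.
       U_Y = n1*n2 - U_X = 48 - 10.5 = 37.5.
Step 4: Ties are present, so use the tie-corrected normal approximation (with continuity correction) for the p-value.
Step 5: p-value = 0.092930; compare to alpha = 0.05. fail to reject H0.

U_X = 10.5, p = 0.092930, fail to reject H0 at alpha = 0.05.


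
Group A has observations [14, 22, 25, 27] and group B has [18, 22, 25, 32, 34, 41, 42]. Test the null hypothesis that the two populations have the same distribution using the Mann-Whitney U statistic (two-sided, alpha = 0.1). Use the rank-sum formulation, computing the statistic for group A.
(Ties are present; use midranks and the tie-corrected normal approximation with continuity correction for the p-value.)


Step 1: Combine and sort all 11 observations; assign midranks.
sorted (value, group): (14,X), (18,Y), (22,X), (22,Y), (25,X), (25,Y), (27,X), (32,Y), (34,Y), (41,Y), (42,Y)
ranks: 14->1, 18->2, 22->3.5, 22->3.5, 25->5.5, 25->5.5, 27->7, 32->8, 34->9, 41->10, 42->11
Step 2: Rank sum for X: R1 = 1 + 3.5 + 5.5 + 7 = 17.
Step 3: U_X = R1 - n1(n1+1)/2 = 17 - 4*5/2 = 17 - 10 = 7.
       U_Y = n1*n2 - U_X = 28 - 7 = 21.
Step 4: Ties are present, so use the tie-corrected normal approximation (with continuity correction) for the p-value.
Step 5: p-value = 0.217200; compare to alpha = 0.1. fail to reject H0.

U_X = 7, p = 0.217200, fail to reject H0 at alpha = 0.1.


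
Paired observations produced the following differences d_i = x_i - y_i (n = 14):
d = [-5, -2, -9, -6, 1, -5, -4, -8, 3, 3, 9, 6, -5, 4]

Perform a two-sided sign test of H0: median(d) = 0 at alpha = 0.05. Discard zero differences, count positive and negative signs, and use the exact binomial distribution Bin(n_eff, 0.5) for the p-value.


Step 1: Discard zero differences. Original n = 14; n_eff = number of nonzero differences = 14.
Nonzero differences (with sign): -5, -2, -9, -6, +1, -5, -4, -8, +3, +3, +9, +6, -5, +4
Step 2: Count signs: positive = 6, negative = 8.
Step 3: Under H0: P(positive) = 0.5, so the number of positives S ~ Bin(14, 0.5).
Step 4: Two-sided exact p-value = sum of Bin(14,0.5) probabilities at or below the observed probability = 0.790527.
Step 5: alpha = 0.05. fail to reject H0.

n_eff = 14, pos = 6, neg = 8, p = 0.790527, fail to reject H0.


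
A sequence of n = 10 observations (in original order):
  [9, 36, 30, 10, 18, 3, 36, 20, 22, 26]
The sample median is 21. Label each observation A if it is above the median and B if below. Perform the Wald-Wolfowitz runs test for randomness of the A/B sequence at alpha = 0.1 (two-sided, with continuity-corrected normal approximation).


Step 1: Compute median = 21; label A = above, B = below.
Labels in order: BAABBBABAA  (n_A = 5, n_B = 5)
Step 2: Count runs R = 6.
Step 3: Under H0 (random ordering), E[R] = 2*n_A*n_B/(n_A+n_B) + 1 = 2*5*5/10 + 1 = 6.0000.
        Var[R] = 2*n_A*n_B*(2*n_A*n_B - n_A - n_B) / ((n_A+n_B)^2 * (n_A+n_B-1)) = 2000/900 = 2.2222.
        SD[R] = 1.4907.
Step 4: R = E[R], so z = 0 with no continuity correction.
Step 5: Two-sided p-value via normal approximation = 2*(1 - Phi(|z|)) = 1.000000.
Step 6: alpha = 0.1. fail to reject H0.

R = 6, z = 0.0000, p = 1.000000, fail to reject H0.


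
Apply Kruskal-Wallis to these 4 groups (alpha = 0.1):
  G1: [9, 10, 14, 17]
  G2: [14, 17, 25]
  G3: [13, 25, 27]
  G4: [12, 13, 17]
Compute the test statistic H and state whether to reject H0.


Step 1: Combine all N = 13 observations and assign midranks.
sorted (value, group, rank): (9,G1,1), (10,G1,2), (12,G4,3), (13,G3,4.5), (13,G4,4.5), (14,G1,6.5), (14,G2,6.5), (17,G1,9), (17,G2,9), (17,G4,9), (25,G2,11.5), (25,G3,11.5), (27,G3,13)
Step 2: Sum ranks within each group.
R_1 = 18.5 (n_1 = 4)
R_2 = 27 (n_2 = 3)
R_3 = 29 (n_3 = 3)
R_4 = 16.5 (n_4 = 3)
Step 3: H = 12/(N(N+1)) * sum(R_i^2/n_i) - 3(N+1)
     = 12/(13*14) * (18.5^2/4 + 27^2/3 + 29^2/3 + 16.5^2/3) - 3*14
     = 0.065934 * 699.646 - 42
     = 4.130495.
Step 4: Ties present; correction factor C = 1 - 42/(13^3 - 13) = 0.980769. Corrected H = 4.130495 / 0.980769 = 4.211485.
Step 5: Under H0, H ~ chi^2(3); p-value = 0.239515.
Step 6: alpha = 0.1. fail to reject H0.

H = 4.2115, df = 3, p = 0.239515, fail to reject H0.


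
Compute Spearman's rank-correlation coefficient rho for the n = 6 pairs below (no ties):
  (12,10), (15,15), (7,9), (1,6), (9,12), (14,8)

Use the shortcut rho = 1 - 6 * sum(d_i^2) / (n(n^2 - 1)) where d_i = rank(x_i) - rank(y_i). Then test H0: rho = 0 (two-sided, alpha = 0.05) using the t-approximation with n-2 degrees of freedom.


Step 1: Rank x and y separately (midranks; no ties here).
rank(x): 12->4, 15->6, 7->2, 1->1, 9->3, 14->5
rank(y): 10->4, 15->6, 9->3, 6->1, 12->5, 8->2
Step 2: d_i = R_x(i) - R_y(i); compute d_i^2.
  (4-4)^2=0, (6-6)^2=0, (2-3)^2=1, (1-1)^2=0, (3-5)^2=4, (5-2)^2=9
sum(d^2) = 14.
Step 3: rho = 1 - 6*14 / (6*(6^2 - 1)) = 1 - 84/210 = 0.600000.
Step 4: Under H0, t = rho * sqrt((n-2)/(1-rho^2)) = 1.5000 ~ t(4).
Step 5: Two-sided p-value from the t-distribution with 4 df = 0.208000.
Step 6: alpha = 0.05. fail to reject H0.

rho = 0.6000, p = 0.208000, fail to reject H0 at alpha = 0.05.


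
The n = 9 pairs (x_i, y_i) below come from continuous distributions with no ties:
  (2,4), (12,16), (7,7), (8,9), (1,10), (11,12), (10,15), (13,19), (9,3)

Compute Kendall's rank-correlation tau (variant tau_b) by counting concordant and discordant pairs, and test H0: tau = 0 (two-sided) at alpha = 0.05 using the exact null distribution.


Step 1: Enumerate the 36 unordered pairs (i,j) with i<j and classify each by sign(x_j-x_i) * sign(y_j-y_i).
  (1,2):dx=+10,dy=+12->C; (1,3):dx=+5,dy=+3->C; (1,4):dx=+6,dy=+5->C; (1,5):dx=-1,dy=+6->D
  (1,6):dx=+9,dy=+8->C; (1,7):dx=+8,dy=+11->C; (1,8):dx=+11,dy=+15->C; (1,9):dx=+7,dy=-1->D
  (2,3):dx=-5,dy=-9->C; (2,4):dx=-4,dy=-7->C; (2,5):dx=-11,dy=-6->C; (2,6):dx=-1,dy=-4->C
  (2,7):dx=-2,dy=-1->C; (2,8):dx=+1,dy=+3->C; (2,9):dx=-3,dy=-13->C; (3,4):dx=+1,dy=+2->C
  (3,5):dx=-6,dy=+3->D; (3,6):dx=+4,dy=+5->C; (3,7):dx=+3,dy=+8->C; (3,8):dx=+6,dy=+12->C
  (3,9):dx=+2,dy=-4->D; (4,5):dx=-7,dy=+1->D; (4,6):dx=+3,dy=+3->C; (4,7):dx=+2,dy=+6->C
  (4,8):dx=+5,dy=+10->C; (4,9):dx=+1,dy=-6->D; (5,6):dx=+10,dy=+2->C; (5,7):dx=+9,dy=+5->C
  (5,8):dx=+12,dy=+9->C; (5,9):dx=+8,dy=-7->D; (6,7):dx=-1,dy=+3->D; (6,8):dx=+2,dy=+7->C
  (6,9):dx=-2,dy=-9->C; (7,8):dx=+3,dy=+4->C; (7,9):dx=-1,dy=-12->C; (8,9):dx=-4,dy=-16->C
Step 2: C = 28, D = 8, total pairs = 36.
Step 3: tau = (C - D)/(n(n-1)/2) = (28 - 8)/36 = 0.555556.
Step 4: Exact two-sided p-value (enumerate n! = 362880 permutations of y under H0): p = 0.044615.
Step 5: alpha = 0.05. reject H0.

tau_b = 0.5556 (C=28, D=8), p = 0.044615, reject H0.


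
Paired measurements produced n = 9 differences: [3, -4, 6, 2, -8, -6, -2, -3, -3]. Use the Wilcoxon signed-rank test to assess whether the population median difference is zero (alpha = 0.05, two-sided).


Step 1: Drop any zero differences (none here) and take |d_i|.
|d| = [3, 4, 6, 2, 8, 6, 2, 3, 3]
Step 2: Midrank |d_i| (ties get averaged ranks).
ranks: |3|->4, |4|->6, |6|->7.5, |2|->1.5, |8|->9, |6|->7.5, |2|->1.5, |3|->4, |3|->4
Step 3: Attach original signs; sum ranks with positive sign and with negative sign.
W+ = 4 + 7.5 + 1.5 = 13
W- = 6 + 9 + 7.5 + 1.5 + 4 + 4 = 32
(Check: W+ + W- = 45 should equal n(n+1)/2 = 45.)
Step 4: Test statistic W = min(W+, W-) = 13.
Step 5: Ties in |d|, so use the tie-corrected normal approximation.
        E[W] = n(n+1)/4 = 9*10/4 = 22.5.
        Tie groups: |d|=2 (t=2), |d|=3 (t=3), |d|=6 (t=2); sum(t^3 - t) = 36.
        Var[W] = n(n+1)(2n+1)/24 - sum(t^3-t)/48 = 1710/24 - 36/48 = 70.5.
        z = (W - E[W]) / sqrt(Var[W]) = (13 - 22.5) / 8.3964 = -1.1314.
        Two-sided p = 2*Phi(z) = 0.257873.
Step 6: alpha = 0.05. fail to reject H0.

W+ = 13, W- = 32, W = min = 13, p = 0.257873, fail to reject H0.


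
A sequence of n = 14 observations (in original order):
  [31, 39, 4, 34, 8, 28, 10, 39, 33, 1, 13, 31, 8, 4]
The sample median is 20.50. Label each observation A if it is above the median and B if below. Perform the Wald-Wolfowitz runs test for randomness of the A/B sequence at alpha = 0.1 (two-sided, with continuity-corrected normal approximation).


Step 1: Compute median = 20.50; label A = above, B = below.
Labels in order: AABABABAABBABB  (n_A = 7, n_B = 7)
Step 2: Count runs R = 10.
Step 3: Under H0 (random ordering), E[R] = 2*n_A*n_B/(n_A+n_B) + 1 = 2*7*7/14 + 1 = 8.0000.
        Var[R] = 2*n_A*n_B*(2*n_A*n_B - n_A - n_B) / ((n_A+n_B)^2 * (n_A+n_B-1)) = 8232/2548 = 3.2308.
        SD[R] = 1.7974.
Step 4: Continuity-corrected z = (R - 0.5 - E[R]) / SD[R] = (10 - 0.5 - 8.0000) / 1.7974 = 0.8345.
Step 5: Two-sided p-value via normal approximation = 2*(1 - Phi(|z|)) = 0.403986.
Step 6: alpha = 0.1. fail to reject H0.

R = 10, z = 0.8345, p = 0.403986, fail to reject H0.


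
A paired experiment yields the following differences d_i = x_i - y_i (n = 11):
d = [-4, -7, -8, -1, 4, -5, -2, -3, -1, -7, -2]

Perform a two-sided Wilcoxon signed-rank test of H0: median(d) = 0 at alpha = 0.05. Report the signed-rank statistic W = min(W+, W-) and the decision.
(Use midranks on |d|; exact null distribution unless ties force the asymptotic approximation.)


Step 1: Drop any zero differences (none here) and take |d_i|.
|d| = [4, 7, 8, 1, 4, 5, 2, 3, 1, 7, 2]
Step 2: Midrank |d_i| (ties get averaged ranks).
ranks: |4|->6.5, |7|->9.5, |8|->11, |1|->1.5, |4|->6.5, |5|->8, |2|->3.5, |3|->5, |1|->1.5, |7|->9.5, |2|->3.5
Step 3: Attach original signs; sum ranks with positive sign and with negative sign.
W+ = 6.5 = 6.5
W- = 6.5 + 9.5 + 11 + 1.5 + 8 + 3.5 + 5 + 1.5 + 9.5 + 3.5 = 59.5
(Check: W+ + W- = 66 should equal n(n+1)/2 = 66.)
Step 4: Test statistic W = min(W+, W-) = 6.5.
Step 5: Ties in |d|, so use the tie-corrected normal approximation.
        E[W] = n(n+1)/4 = 11*12/4 = 33.
        Tie groups: |d|=1 (t=2), |d|=2 (t=2), |d|=4 (t=2), |d|=7 (t=2); sum(t^3 - t) = 24.
        Var[W] = n(n+1)(2n+1)/24 - sum(t^3-t)/48 = 3036/24 - 24/48 = 126.
        z = (W - E[W]) / sqrt(Var[W]) = (6.5 - 33) / 11.2250 = -2.3608.
        Two-sided p = 2*Phi(z) = 0.018235.
Step 6: alpha = 0.05. reject H0.

W+ = 6.5, W- = 59.5, W = min = 6.5, p = 0.018235, reject H0.


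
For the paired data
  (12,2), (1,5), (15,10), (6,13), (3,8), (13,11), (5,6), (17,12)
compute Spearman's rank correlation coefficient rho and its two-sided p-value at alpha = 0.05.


Step 1: Rank x and y separately (midranks; no ties here).
rank(x): 12->5, 1->1, 15->7, 6->4, 3->2, 13->6, 5->3, 17->8
rank(y): 2->1, 5->2, 10->5, 13->8, 8->4, 11->6, 6->3, 12->7
Step 2: d_i = R_x(i) - R_y(i); compute d_i^2.
  (5-1)^2=16, (1-2)^2=1, (7-5)^2=4, (4-8)^2=16, (2-4)^2=4, (6-6)^2=0, (3-3)^2=0, (8-7)^2=1
sum(d^2) = 42.
Step 3: rho = 1 - 6*42 / (8*(8^2 - 1)) = 1 - 252/504 = 0.500000.
Step 4: Under H0, t = rho * sqrt((n-2)/(1-rho^2)) = 1.4142 ~ t(6).
Step 5: Two-sided p-value from the t-distribution with 6 df = 0.207031.
Step 6: alpha = 0.05. fail to reject H0.

rho = 0.5000, p = 0.207031, fail to reject H0 at alpha = 0.05.
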